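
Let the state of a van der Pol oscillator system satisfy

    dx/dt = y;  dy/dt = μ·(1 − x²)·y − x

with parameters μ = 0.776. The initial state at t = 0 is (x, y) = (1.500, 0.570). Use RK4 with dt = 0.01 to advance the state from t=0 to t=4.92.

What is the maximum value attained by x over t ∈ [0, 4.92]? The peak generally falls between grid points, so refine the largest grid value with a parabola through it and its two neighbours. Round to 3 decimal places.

t=0.000: state=(1.500, 0.570)
step 1 (dt=0.01): k1=(0.570, -2.053), k2=(0.560, -2.050), k3=(0.560, -2.049), k4=(0.550, -2.046); state += dt/6·(k1+2k2+2k3+k4)
t=0.010: state=(1.506, 0.550)
t=0.020: state=(1.511, 0.529)
t=0.030: state=(1.516, 0.509)
continuing one RK4 step at a time; state shown every 20 steps (Δt=0.2):
t=0.200: state=(1.574, 0.183)
t=0.400: state=(1.578, -0.137)
t=0.600: state=(1.524, -0.390)
t=0.800: state=(1.425, -0.595)
t=1.000: state=(1.287, -0.777)
t=1.200: state=(1.114, -0.958)
t=1.400: state=(0.903, -1.157)
t=1.600: state=(0.649, -1.391)
t=1.800: state=(0.344, -1.667)
t=2.000: state=(-0.020, -1.973)
t=2.200: state=(-0.443, -2.233)
t=2.400: state=(-0.900, -2.287)
t=2.600: state=(-1.332, -1.975)
t=2.800: state=(-1.668, -1.345)
t=3.000: state=(-1.867, -0.661)
t=3.200: state=(-1.942, -0.124)
t=3.400: state=(-1.929, 0.235)
t=3.600: state=(-1.857, 0.470)
t=3.800: state=(-1.745, 0.637)
t=4.000: state=(-1.604, 0.774)
t=4.200: state=(-1.436, 0.907)
t=4.400: state=(-1.240, 1.055)
t=4.600: state=(-1.012, 1.232)
t=4.800: state=(-0.744, 1.455)
t=4.920: state=(-0.560, 1.615)
largest grid value and its neighbours: x(0.300)=1.58399, x(0.310)=1.58405, x(0.320)=1.58394
parabola through these three points peaks at t≈0.308 with x≈1.58405

max x = 1.584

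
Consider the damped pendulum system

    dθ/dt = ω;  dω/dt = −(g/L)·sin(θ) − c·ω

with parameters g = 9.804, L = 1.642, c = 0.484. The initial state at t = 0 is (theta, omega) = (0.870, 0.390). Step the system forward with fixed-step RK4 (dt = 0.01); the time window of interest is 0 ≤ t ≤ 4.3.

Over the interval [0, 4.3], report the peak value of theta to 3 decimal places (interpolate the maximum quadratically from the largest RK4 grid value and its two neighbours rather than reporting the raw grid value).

max theta = 0.886

t=0.000: state=(0.870, 0.390)
step 1 (dt=0.01): k1=(0.390, -4.752), k2=(0.366, -4.748), k3=(0.366, -4.748), k4=(0.343, -4.743); state += dt/6·(k1+2k2+2k3+k4)
t=0.010: state=(0.874, 0.343)
t=0.020: state=(0.877, 0.295)
t=0.030: state=(0.880, 0.248)
continuing one RK4 step at a time; state shown every 20 steps (Δt=0.2):
t=0.200: state=(0.855, -0.522)
t=0.400: state=(0.672, -1.268)
t=0.600: state=(0.368, -1.720)
t=0.800: state=(0.011, -1.772)
t=1.000: state=(-0.315, -1.428)
t=1.200: state=(-0.542, -0.812)
t=1.400: state=(-0.633, -0.095)
t=1.600: state=(-0.583, 0.574)
t=1.800: state=(-0.415, 1.072)
t=2.000: state=(-0.172, 1.303)
t=2.200: state=(0.086, 1.228)
t=2.400: state=(0.301, 0.888)
t=2.600: state=(0.431, 0.389)
t=2.800: state=(0.455, -0.144)
t=3.000: state=(0.378, -0.598)
t=3.200: state=(0.227, -0.885)
t=3.400: state=(0.039, -0.954)
t=3.600: state=(-0.140, -0.804)
t=3.800: state=(-0.272, -0.490)
t=4.000: state=(-0.331, -0.100)
t=4.200: state=(-0.312, 0.276)
t=4.300: state=(-0.277, 0.433)
largest grid value and its neighbours: theta(0.070)=0.88572, theta(0.080)=0.88609, theta(0.090)=0.88600
parabola through these three points peaks at t≈0.083 with theta≈0.88611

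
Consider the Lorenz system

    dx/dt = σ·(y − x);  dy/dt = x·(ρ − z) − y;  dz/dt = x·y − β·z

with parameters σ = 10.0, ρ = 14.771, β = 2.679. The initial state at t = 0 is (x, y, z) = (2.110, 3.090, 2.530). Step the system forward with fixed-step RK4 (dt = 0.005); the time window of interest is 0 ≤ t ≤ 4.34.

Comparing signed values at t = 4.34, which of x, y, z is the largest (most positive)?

largest component: z

t=0.000: state=(2.110, 3.090, 2.530)
step 1 (dt=0.005): k1=(9.800, 22.739, -0.258), k2=(10.123, 22.983, -0.059), k3=(10.121, 22.991, -0.057), k4=(10.443, 23.244, 0.148); state += dt/6·(k1+2k2+2k3+k4)
t=0.005: state=(2.161, 3.205, 2.530)
t=0.010: state=(2.214, 3.322, 2.532)
t=0.015: state=(2.271, 3.443, 2.536)
continuing one RK4 step at a time; state shown every 40 steps (Δt=0.2):
t=0.200: state=(6.776, 10.496, 6.246)
t=0.400: state=(10.590, 7.815, 21.636)
t=0.600: state=(2.691, 0.231, 15.484)
t=0.800: state=(0.779, 0.701, 9.132)
t=1.000: state=(1.314, 1.921, 5.541)
t=1.200: state=(3.748, 5.819, 4.732)
t=1.400: state=(9.544, 12.134, 13.444)
t=1.600: state=(7.009, 3.071, 19.641)
t=1.800: state=(2.067, 1.217, 12.424)
t=2.000: state=(2.037, 2.642, 7.799)
t=2.200: state=(4.567, 6.622, 6.909)
t=2.400: state=(9.279, 10.714, 14.962)
t=2.600: state=(6.413, 3.430, 18.165)
t=2.800: state=(2.828, 2.310, 12.134)
t=3.000: state=(3.420, 4.417, 8.591)
t=3.200: state=(6.695, 8.774, 10.418)
t=3.400: state=(8.566, 7.482, 17.695)
t=3.600: state=(4.715, 3.133, 15.202)
t=3.800: state=(3.584, 3.889, 10.823)
t=4.000: state=(5.472, 6.956, 10.110)
t=4.200: state=(8.100, 8.540, 15.118)
t=4.340: state=(7.194, 5.692, 16.968)
compare at T: x=7.194, y=5.692, z=16.968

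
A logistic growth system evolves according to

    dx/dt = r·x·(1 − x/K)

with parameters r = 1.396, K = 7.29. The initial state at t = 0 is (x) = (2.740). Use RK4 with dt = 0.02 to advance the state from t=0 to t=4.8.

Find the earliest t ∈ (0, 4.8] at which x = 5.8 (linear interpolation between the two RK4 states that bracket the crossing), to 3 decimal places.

t=0.000: state=(2.740)
step 1 (dt=0.02): k1=(2.387), k2=(2.396), k3=(2.396), k4=(2.404); state += dt/6·(k1+2k2+2k3+k4)
t=0.020: state=(2.788)
t=0.040: state=(2.836)
t=0.060: state=(2.885)
continuing one RK4 step at a time; state shown every 10 steps (Δt=0.2):
t=0.200: state=(3.231)
t=0.400: state=(3.738)
t=0.600: state=(4.242)
t=0.800: state=(4.723)
t=1.000: state=(5.166)
t=1.200: state=(5.561)
t=1.320: state=(5.772)
next step: t=1.340: state=(5.805) — x has crossed 5.8
linear interpolation between t=1.320 (5.77191) and t=1.340 (5.80520) → t≈1.337

t = 1.337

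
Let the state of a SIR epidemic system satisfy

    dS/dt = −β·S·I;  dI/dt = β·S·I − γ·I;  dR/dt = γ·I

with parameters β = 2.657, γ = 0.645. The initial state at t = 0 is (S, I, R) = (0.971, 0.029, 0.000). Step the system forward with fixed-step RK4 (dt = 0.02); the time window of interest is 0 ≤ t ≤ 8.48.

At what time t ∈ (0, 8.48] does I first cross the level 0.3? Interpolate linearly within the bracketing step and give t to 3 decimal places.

t = 1.509

t=0.000: state=(0.971, 0.029, 0.000)
step 1 (dt=0.02): k1=(-0.075, 0.056, 0.019), k2=(-0.076, 0.057, 0.019), k3=(-0.076, 0.057, 0.019), k4=(-0.078, 0.058, 0.019); state += dt/6·(k1+2k2+2k3+k4)
t=0.020: state=(0.969, 0.030, 0.000)
t=0.040: state=(0.968, 0.031, 0.001)
t=0.060: state=(0.966, 0.033, 0.001)
continuing one RK4 step at a time; state shown every 25 steps (Δt=0.5):
t=0.500: state=(0.911, 0.074, 0.016)
t=1.000: state=(0.781, 0.166, 0.053)
t=1.500: state=(0.575, 0.298, 0.127)
next step: t=1.520: state=(0.566, 0.303, 0.131) — I has crossed 0.3
linear interpolation between t=1.500 (0.29770) and t=1.520 (0.30294) → t≈1.509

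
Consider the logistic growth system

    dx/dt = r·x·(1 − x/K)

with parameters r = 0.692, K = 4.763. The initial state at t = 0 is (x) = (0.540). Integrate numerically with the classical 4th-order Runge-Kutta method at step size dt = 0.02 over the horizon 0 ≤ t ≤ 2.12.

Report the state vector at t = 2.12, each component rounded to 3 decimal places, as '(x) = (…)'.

t=0.000: state=(0.540)
step 1 (dt=0.02): k1=(0.331), k2=(0.333), k3=(0.333), k4=(0.335); state += dt/6·(k1+2k2+2k3+k4)
t=0.020: state=(0.547)
t=0.040: state=(0.553)
t=0.060: state=(0.560)
continuing one RK4 step at a time; state shown every 5 steps (Δt=0.1):
t=0.100: state=(0.574)
t=0.200: state=(0.610)
t=0.300: state=(0.648)
t=0.400: state=(0.687)
t=0.500: state=(0.729)
t=0.600: state=(0.773)
t=0.700: state=(0.819)
t=0.800: state=(0.867)
t=0.900: state=(0.917)
t=1.000: state=(0.969)
t=1.100: state=(1.024)
t=1.200: state=(1.080)
t=1.300: state=(1.139)
t=1.400: state=(1.200)
t=1.500: state=(1.264)
t=1.600: state=(1.329)
t=1.700: state=(1.396)
t=1.800: state=(1.465)
t=1.900: state=(1.536)
t=2.000: state=(1.609)
t=2.100: state=(1.684)
t=2.120: state=(1.699)

(x) = (1.699)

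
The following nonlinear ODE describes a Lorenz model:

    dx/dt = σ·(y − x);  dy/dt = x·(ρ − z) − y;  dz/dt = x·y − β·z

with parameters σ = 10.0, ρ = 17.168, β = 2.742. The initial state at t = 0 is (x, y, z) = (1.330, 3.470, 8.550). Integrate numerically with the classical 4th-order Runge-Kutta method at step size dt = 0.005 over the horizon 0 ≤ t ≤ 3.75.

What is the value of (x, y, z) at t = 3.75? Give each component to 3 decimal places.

(x, y, z) = (8.832, 8.374, 19.071)

t=0.000: state=(1.330, 3.470, 8.550)
step 1 (dt=0.005): k1=(21.400, 7.992, -18.829), k2=(21.065, 8.498, -18.487), k3=(21.086, 8.488, -18.490), k4=(20.770, 8.991, -18.149); state += dt/6·(k1+2k2+2k3+k4)
t=0.005: state=(1.435, 3.512, 8.458)
t=0.010: state=(1.538, 3.560, 8.369)
t=0.015: state=(1.638, 3.612, 8.283)
continuing one RK4 step at a time; state shown every 40 steps (Δt=0.2):
t=0.200: state=(5.673, 8.672, 8.338)
t=0.400: state=(10.970, 10.757, 21.208)
t=0.600: state=(4.678, 1.627, 18.824)
t=0.800: state=(2.217, 2.316, 11.607)
t=1.000: state=(4.099, 5.952, 8.611)
t=1.200: state=(9.399, 11.879, 15.453)
t=1.400: state=(7.588, 4.087, 21.433)
t=1.600: state=(3.062, 2.382, 14.220)
t=1.800: state=(3.822, 5.129, 10.012)
t=2.000: state=(8.090, 10.610, 13.507)
t=2.200: state=(8.688, 6.211, 21.322)
t=2.400: state=(4.010, 2.853, 15.746)
t=2.600: state=(4.059, 5.069, 11.266)
t=2.800: state=(7.585, 9.743, 13.486)
t=3.000: state=(8.703, 6.991, 20.473)
t=3.200: state=(4.677, 3.453, 16.332)
t=3.400: state=(4.480, 5.345, 12.184)
t=3.600: state=(7.498, 9.272, 14.103)
t=3.750: state=(8.832, 8.374, 19.071)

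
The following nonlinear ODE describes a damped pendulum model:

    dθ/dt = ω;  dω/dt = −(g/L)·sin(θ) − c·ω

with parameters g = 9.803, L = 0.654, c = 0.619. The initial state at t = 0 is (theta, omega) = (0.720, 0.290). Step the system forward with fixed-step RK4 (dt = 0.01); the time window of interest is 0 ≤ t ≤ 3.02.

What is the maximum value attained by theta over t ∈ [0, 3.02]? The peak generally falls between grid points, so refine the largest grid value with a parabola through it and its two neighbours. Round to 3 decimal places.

t=0.000: state=(0.720, 0.290)
step 1 (dt=0.01): k1=(0.290, -10.063), k2=(0.240, -10.048), k3=(0.240, -10.046), k4=(0.190, -10.028); state += dt/6·(k1+2k2+2k3+k4)
t=0.010: state=(0.722, 0.190)
t=0.020: state=(0.724, 0.089)
t=0.030: state=(0.724, -0.010)
continuing one RK4 step at a time; state shown every 10 steps (Δt=0.1):
t=0.100: state=(0.700, -0.683)
t=0.200: state=(0.588, -1.522)
t=0.300: state=(0.403, -2.126)
t=0.400: state=(0.173, -2.412)
t=0.500: state=(-0.067, -2.341)
t=0.600: state=(-0.284, -1.941)
t=0.700: state=(-0.447, -1.297)
t=0.800: state=(-0.539, -0.522)
t=0.900: state=(-0.551, 0.271)
t=1.000: state=(-0.487, 0.983)
t=1.100: state=(-0.360, 1.526)
t=1.200: state=(-0.190, 1.832)
t=1.300: state=(-0.003, 1.861)
t=1.400: state=(0.173, 1.622)
t=1.500: state=(0.314, 1.168)
t=1.600: state=(0.402, 0.581)
t=1.700: state=(0.429, -0.047)
t=1.800: state=(0.394, -0.632)
t=1.900: state=(0.306, -1.098)
t=2.000: state=(0.181, -1.384)
t=2.100: state=(0.037, -1.459)
t=2.200: state=(-0.104, -1.319)
t=2.300: state=(-0.221, -1.000)
t=2.400: state=(-0.300, -0.560)
t=2.500: state=(-0.332, -0.069)
t=2.600: state=(-0.315, 0.401)
t=2.700: state=(-0.254, 0.789)
t=2.800: state=(-0.161, 1.044)
t=2.900: state=(-0.051, 1.135)
t=3.000: state=(0.060, 1.058)
t=3.020: state=(0.081, 1.024)
largest grid value and its neighbours: theta(0.020)=0.72379, theta(0.030)=0.72419, theta(0.040)=0.72359
parabola through these three points peaks at t≈0.029 with theta≈0.72419

max theta = 0.724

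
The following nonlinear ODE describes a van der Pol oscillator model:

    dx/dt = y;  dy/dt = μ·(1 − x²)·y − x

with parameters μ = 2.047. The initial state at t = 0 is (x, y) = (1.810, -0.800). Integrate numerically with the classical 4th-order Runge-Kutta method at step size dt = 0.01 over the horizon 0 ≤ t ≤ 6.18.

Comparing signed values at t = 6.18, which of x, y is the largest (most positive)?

t=0.000: state=(1.810, -0.800)
step 1 (dt=0.01): k1=(-0.800, 1.917), k2=(-0.790, 1.853), k3=(-0.791, 1.855), k4=(-0.781, 1.793); state += dt/6·(k1+2k2+2k3+k4)
t=0.010: state=(1.802, -0.781)
t=0.020: state=(1.794, -0.764)
t=0.030: state=(1.787, -0.748)
continuing one RK4 step at a time; state shown every 20 steps (Δt=0.2):
t=0.200: state=(1.676, -0.588)
t=0.400: state=(1.564, -0.541)
t=0.600: state=(1.455, -0.557)
t=0.800: state=(1.339, -0.610)
t=1.000: state=(1.209, -0.699)
t=1.200: state=(1.057, -0.837)
t=1.400: state=(0.869, -1.057)
t=1.600: state=(0.624, -1.427)
t=1.800: state=(0.280, -2.073)
t=2.000: state=(-0.232, -3.106)
t=2.200: state=(-0.951, -3.883)
t=2.400: state=(-1.638, -2.616)
t=2.600: state=(-1.960, -0.767)
t=2.800: state=(-2.022, 0.006)
t=3.000: state=(-1.993, 0.232)
t=3.200: state=(-1.938, 0.304)
t=3.400: state=(-1.874, 0.338)
t=3.600: state=(-1.804, 0.364)
t=3.800: state=(-1.729, 0.390)
t=4.000: state=(-1.647, 0.421)
t=4.200: state=(-1.560, 0.459)
t=4.400: state=(-1.463, 0.508)
t=4.600: state=(-1.355, 0.572)
t=4.800: state=(-1.233, 0.661)
t=5.000: state=(-1.088, 0.791)
t=5.200: state=(-0.912, 0.991)
t=5.400: state=(-0.683, 1.319)
t=5.600: state=(-0.368, 1.888)
t=5.800: state=(0.098, 2.837)
t=6.000: state=(0.774, 3.822)
t=6.180: state=(1.442, 3.258)
compare at T: x=1.442, y=3.258

largest component: y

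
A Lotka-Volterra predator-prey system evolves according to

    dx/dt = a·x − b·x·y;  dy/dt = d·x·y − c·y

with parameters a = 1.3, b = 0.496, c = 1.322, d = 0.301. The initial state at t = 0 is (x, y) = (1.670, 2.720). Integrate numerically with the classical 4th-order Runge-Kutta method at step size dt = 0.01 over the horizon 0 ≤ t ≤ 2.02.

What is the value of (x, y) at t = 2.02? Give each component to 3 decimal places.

(x, y) = (5.294, 1.017)

t=0.000: state=(1.670, 2.720)
step 1 (dt=0.01): k1=(-0.082, -2.229), k2=(-0.073, -2.220), k3=(-0.073, -2.220), k4=(-0.064, -2.211); state += dt/6·(k1+2k2+2k3+k4)
t=0.010: state=(1.669, 2.698)
t=0.020: state=(1.669, 2.676)
t=0.030: state=(1.668, 2.654)
continuing one RK4 step at a time; state shown every 10 steps (Δt=0.1):
t=0.100: state=(1.671, 2.506)
t=0.200: state=(1.689, 2.309)
t=0.300: state=(1.723, 2.130)
t=0.400: state=(1.772, 1.967)
t=0.500: state=(1.838, 1.819)
t=0.600: state=(1.919, 1.687)
t=0.700: state=(2.016, 1.568)
t=0.800: state=(2.129, 1.462)
t=0.900: state=(2.261, 1.369)
t=1.000: state=(2.411, 1.286)
t=1.100: state=(2.580, 1.215)
t=1.200: state=(2.771, 1.154)
t=1.300: state=(2.984, 1.102)
t=1.400: state=(3.221, 1.060)
t=1.500: state=(3.483, 1.027)
t=1.600: state=(3.772, 1.004)
t=1.700: state=(4.089, 0.990)
t=1.800: state=(4.434, 0.986)
t=1.900: state=(4.808, 0.993)
t=2.000: state=(5.210, 1.011)
t=2.020: state=(5.294, 1.017)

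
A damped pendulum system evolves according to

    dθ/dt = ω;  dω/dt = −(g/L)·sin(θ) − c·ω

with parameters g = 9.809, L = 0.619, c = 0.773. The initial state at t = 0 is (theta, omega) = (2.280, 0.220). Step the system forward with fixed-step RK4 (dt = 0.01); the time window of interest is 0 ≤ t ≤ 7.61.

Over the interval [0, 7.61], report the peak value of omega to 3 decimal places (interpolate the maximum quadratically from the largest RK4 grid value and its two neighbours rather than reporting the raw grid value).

max omega = 4.403

t=0.000: state=(2.280, 0.220)
step 1 (dt=0.01): k1=(0.220, -12.196), k2=(0.159, -12.137), k3=(0.159, -12.141), k4=(0.099, -12.085); state += dt/6·(k1+2k2+2k3+k4)
t=0.010: state=(2.282, 0.099)
t=0.020: state=(2.282, -0.022)
t=0.030: state=(2.281, -0.141)
continuing one RK4 step at a time; state shown every 25 steps (Δt=0.25):
t=0.250: state=(1.965, -2.761)
t=0.500: state=(0.888, -5.686)
t=0.750: state=(-0.570, -5.082)
t=1.000: state=(-1.364, -1.121)
t=1.250: state=(-1.163, 2.572)
t=1.500: state=(-0.226, 4.403)
t=1.750: state=(0.717, 2.603)
t=2.000: state=(0.955, -0.689)
t=2.250: state=(0.456, -2.986)
t=2.500: state=(-0.310, -2.646)
t=2.750: state=(-0.694, -0.285)
t=3.000: state=(-0.472, 1.868)
t=3.250: state=(0.085, 2.216)
t=3.500: state=(0.475, 0.705)
t=3.750: state=(0.415, -1.089)
t=4.000: state=(0.031, -1.714)
t=4.250: state=(-0.311, -0.826)
t=4.500: state=(-0.339, 0.571)
t=4.750: state=(-0.086, 1.266)
t=5.000: state=(0.193, 0.798)
t=5.250: state=(0.265, -0.240)
t=5.500: state=(0.106, -0.902)
t=5.750: state=(-0.112, -0.704)
t=6.000: state=(-0.199, 0.039)
t=6.250: state=(-0.107, 0.620)
t=6.500: state=(0.058, 0.587)
t=6.750: state=(0.146, 0.075)
t=7.000: state=(0.098, -0.409)
t=7.250: state=(-0.022, -0.470)
t=7.500: state=(-0.103, -0.131)
t=7.610: state=(-0.107, 0.057)
largest grid value and its neighbours: omega(1.490)=4.39771, omega(1.500)=4.40257, omega(1.510)=4.40062
parabola through these three points peaks at t≈1.502 with omega≈4.40272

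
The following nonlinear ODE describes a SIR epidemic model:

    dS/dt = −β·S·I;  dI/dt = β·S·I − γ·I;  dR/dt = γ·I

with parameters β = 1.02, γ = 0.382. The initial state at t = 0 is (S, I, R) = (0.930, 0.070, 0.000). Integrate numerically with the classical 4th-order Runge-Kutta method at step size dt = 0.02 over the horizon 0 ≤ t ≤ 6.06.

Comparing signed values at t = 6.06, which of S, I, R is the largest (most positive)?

largest component: R

t=0.000: state=(0.930, 0.070, 0.000)
step 1 (dt=0.02): k1=(-0.066, 0.040, 0.027), k2=(-0.067, 0.040, 0.027), k3=(-0.067, 0.040, 0.027), k4=(-0.067, 0.040, 0.027); state += dt/6·(k1+2k2+2k3+k4)
t=0.020: state=(0.929, 0.071, 0.001)
t=0.040: state=(0.927, 0.072, 0.001)
t=0.060: state=(0.926, 0.072, 0.002)
continuing one RK4 step at a time; state shown every 10 steps (Δt=0.2):
t=0.200: state=(0.916, 0.078, 0.006)
t=0.400: state=(0.901, 0.087, 0.012)
t=0.600: state=(0.884, 0.097, 0.019)
t=0.800: state=(0.866, 0.107, 0.027)
t=1.000: state=(0.846, 0.119, 0.035)
t=1.200: state=(0.825, 0.130, 0.045)
t=1.400: state=(0.802, 0.142, 0.055)
t=1.600: state=(0.778, 0.155, 0.067)
t=1.800: state=(0.753, 0.168, 0.079)
t=2.000: state=(0.727, 0.181, 0.092)
t=2.200: state=(0.699, 0.194, 0.107)
t=2.400: state=(0.671, 0.207, 0.122)
t=2.600: state=(0.643, 0.219, 0.138)
t=2.800: state=(0.614, 0.230, 0.155)
t=3.000: state=(0.585, 0.241, 0.173)
t=3.200: state=(0.557, 0.251, 0.192)
t=3.400: state=(0.528, 0.260, 0.212)
t=3.600: state=(0.501, 0.267, 0.232)
t=3.800: state=(0.474, 0.274, 0.253)
t=4.000: state=(0.448, 0.279, 0.274)
t=4.200: state=(0.423, 0.282, 0.295)
t=4.400: state=(0.399, 0.284, 0.317)
t=4.600: state=(0.377, 0.285, 0.339)
t=4.800: state=(0.355, 0.284, 0.360)
t=5.000: state=(0.335, 0.283, 0.382)
t=5.200: state=(0.317, 0.280, 0.403)
t=5.400: state=(0.299, 0.276, 0.425)
t=5.600: state=(0.283, 0.271, 0.446)
t=5.800: state=(0.268, 0.266, 0.466)
t=6.000: state=(0.254, 0.260, 0.486)
t=6.060: state=(0.250, 0.258, 0.492)
compare at T: S=0.250, I=0.258, R=0.492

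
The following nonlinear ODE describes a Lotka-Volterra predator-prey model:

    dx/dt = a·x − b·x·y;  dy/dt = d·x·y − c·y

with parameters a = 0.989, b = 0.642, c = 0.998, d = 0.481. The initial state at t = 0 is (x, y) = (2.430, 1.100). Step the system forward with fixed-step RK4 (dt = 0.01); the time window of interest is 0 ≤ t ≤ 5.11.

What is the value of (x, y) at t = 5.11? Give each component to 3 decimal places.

t=0.000: state=(2.430, 1.100)
step 1 (dt=0.01): k1=(0.687, 0.188), k2=(0.687, 0.190), k3=(0.687, 0.190), k4=(0.686, 0.192); state += dt/6·(k1+2k2+2k3+k4)
t=0.010: state=(2.437, 1.102)
t=0.020: state=(2.444, 1.104)
t=0.030: state=(2.451, 1.106)
continuing one RK4 step at a time; state shown every 20 steps (Δt=0.2):
t=0.200: state=(2.564, 1.146)
t=0.400: state=(2.687, 1.208)
t=0.600: state=(2.791, 1.288)
t=0.800: state=(2.865, 1.385)
t=1.000: state=(2.902, 1.498)
t=1.200: state=(2.895, 1.622)
t=1.400: state=(2.841, 1.751)
t=1.600: state=(2.743, 1.877)
t=1.800: state=(2.608, 1.989)
t=2.000: state=(2.447, 2.078)
t=2.200: state=(2.274, 2.136)
t=2.400: state=(2.103, 2.159)
t=2.600: state=(1.943, 2.148)
t=2.800: state=(1.801, 2.107)
t=3.000: state=(1.682, 2.040)
t=3.200: state=(1.586, 1.955)
t=3.400: state=(1.513, 1.858)
t=3.600: state=(1.462, 1.756)
t=3.800: state=(1.432, 1.652)
t=4.000: state=(1.420, 1.552)
t=4.200: state=(1.427, 1.458)
t=4.400: state=(1.450, 1.371)
t=4.600: state=(1.490, 1.293)
t=4.800: state=(1.545, 1.226)
t=5.000: state=(1.615, 1.169)
t=5.110: state=(1.659, 1.142)

(x, y) = (1.659, 1.142)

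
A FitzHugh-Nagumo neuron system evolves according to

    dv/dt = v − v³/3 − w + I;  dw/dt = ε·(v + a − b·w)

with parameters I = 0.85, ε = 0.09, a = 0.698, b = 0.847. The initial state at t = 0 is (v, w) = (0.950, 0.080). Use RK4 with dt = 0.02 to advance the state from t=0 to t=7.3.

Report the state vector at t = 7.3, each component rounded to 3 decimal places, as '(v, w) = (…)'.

t=0.000: state=(0.950, 0.080)
step 1 (dt=0.02): k1=(1.434, 0.142), k2=(1.434, 0.143), k3=(1.434, 0.143), k4=(1.433, 0.145); state += dt/6·(k1+2k2+2k3+k4)
t=0.020: state=(0.979, 0.083)
t=0.040: state=(1.007, 0.086)
t=0.060: state=(1.036, 0.089)
continuing one RK4 step at a time; state shown every 25 steps (Δt=0.5):
t=0.500: state=(1.581, 0.165)
t=1.000: state=(1.870, 0.267)
t=1.500: state=(1.929, 0.372)
t=2.000: state=(1.916, 0.474)
t=2.500: state=(1.885, 0.571)
t=3.000: state=(1.850, 0.663)
t=3.500: state=(1.813, 0.750)
t=4.000: state=(1.776, 0.832)
t=4.500: state=(1.739, 0.909)
t=5.000: state=(1.702, 0.982)
t=5.500: state=(1.665, 1.050)
t=6.000: state=(1.628, 1.115)
t=6.500: state=(1.590, 1.175)
t=7.000: state=(1.553, 1.231)
t=7.300: state=(1.530, 1.263)

(v, w) = (1.530, 1.263)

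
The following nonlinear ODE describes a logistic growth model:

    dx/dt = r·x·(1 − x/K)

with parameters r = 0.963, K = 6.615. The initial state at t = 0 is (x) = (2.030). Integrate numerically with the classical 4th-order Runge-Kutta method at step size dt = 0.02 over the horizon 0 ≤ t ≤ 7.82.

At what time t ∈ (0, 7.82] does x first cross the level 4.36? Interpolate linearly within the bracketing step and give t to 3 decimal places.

t=0.000: state=(2.030)
step 1 (dt=0.02): k1=(1.355), k2=(1.360), k3=(1.360), k4=(1.365); state += dt/6·(k1+2k2+2k3+k4)
t=0.020: state=(2.057)
t=0.040: state=(2.085)
t=0.060: state=(2.112)
continuing one RK4 step at a time; state shown every 25 steps (Δt=0.5):
t=0.500: state=(2.761)
t=1.000: state=(3.552)
t=1.500: state=(4.316)
t=1.520: state=(4.345)
next step: t=1.540: state=(4.373) — x has crossed 4.36
linear interpolation between t=1.520 (4.34464) and t=1.540 (4.37327) → t≈1.531

t = 1.531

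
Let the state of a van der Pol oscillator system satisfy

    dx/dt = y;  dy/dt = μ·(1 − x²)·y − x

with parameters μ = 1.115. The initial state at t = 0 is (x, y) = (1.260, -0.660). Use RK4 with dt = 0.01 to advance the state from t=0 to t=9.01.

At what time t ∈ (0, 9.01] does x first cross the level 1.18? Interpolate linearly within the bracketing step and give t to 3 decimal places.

t=0.000: state=(1.260, -0.660)
step 1 (dt=0.01): k1=(-0.660, -0.828), k2=(-0.664, -0.828), k3=(-0.664, -0.828), k4=(-0.668, -0.828); state += dt/6·(k1+2k2+2k3+k4)
t=0.010: state=(1.253, -0.668)
t=0.020: state=(1.247, -0.677)
t=0.030: state=(1.240, -0.685)
t=0.110: state=(1.182, -0.752)
next step: t=0.120: state=(1.175, -0.760) — x has crossed 1.18
linear interpolation between t=0.110 (1.18237) and t=0.120 (1.17481) → t≈0.113

t = 0.113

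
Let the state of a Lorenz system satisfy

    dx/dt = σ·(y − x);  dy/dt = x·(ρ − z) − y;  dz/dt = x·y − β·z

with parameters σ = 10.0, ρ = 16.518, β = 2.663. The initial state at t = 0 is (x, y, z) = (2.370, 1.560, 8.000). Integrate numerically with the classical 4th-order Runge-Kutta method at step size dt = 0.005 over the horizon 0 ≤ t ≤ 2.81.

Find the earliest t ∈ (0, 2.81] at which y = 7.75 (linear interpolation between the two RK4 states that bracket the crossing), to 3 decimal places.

t = 0.241

t=0.000: state=(2.370, 1.560, 8.000)
step 1 (dt=0.005): k1=(-8.100, 18.628, -17.607), k2=(-7.432, 18.512, -17.412), k3=(-7.451, 18.525, -17.411), k4=(-6.801, 18.421, -17.217); state += dt/6·(k1+2k2+2k3+k4)
t=0.005: state=(2.333, 1.653, 7.913)
t=0.010: state=(2.302, 1.744, 7.828)
t=0.015: state=(2.277, 1.835, 7.745)
continuing one RK4 step at a time; state shown every 20 steps (Δt=0.1):
t=0.100: state=(2.539, 3.458, 6.646)
t=0.200: state=(4.066, 6.217, 6.484)
t=0.240: state=(5.033, 7.714, 7.032)
next step: t=0.245: state=(5.168, 7.916, 7.137) — y has crossed 7.75
linear interpolation between t=0.240 (7.71407) and t=0.245 (7.91556) → t≈0.241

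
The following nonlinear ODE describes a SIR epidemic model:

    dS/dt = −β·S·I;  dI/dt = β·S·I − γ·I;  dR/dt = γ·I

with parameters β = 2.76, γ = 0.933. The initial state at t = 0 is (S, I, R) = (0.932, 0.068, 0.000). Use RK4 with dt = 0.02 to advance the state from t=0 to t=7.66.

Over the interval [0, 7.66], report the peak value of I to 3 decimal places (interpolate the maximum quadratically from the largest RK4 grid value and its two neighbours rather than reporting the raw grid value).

t=0.000: state=(0.932, 0.068, 0.000)
step 1 (dt=0.02): k1=(-0.175, 0.111, 0.063), k2=(-0.177, 0.113, 0.064), k3=(-0.177, 0.113, 0.064), k4=(-0.180, 0.114, 0.066); state += dt/6·(k1+2k2+2k3+k4)
t=0.020: state=(0.928, 0.070, 0.001)
t=0.040: state=(0.925, 0.073, 0.003)
t=0.060: state=(0.921, 0.075, 0.004)
continuing one RK4 step at a time; state shown every 25 steps (Δt=0.5):
t=0.500: state=(0.809, 0.143, 0.048)
t=1.000: state=(0.621, 0.242, 0.137)
t=1.500: state=(0.421, 0.310, 0.269)
t=2.000: state=(0.272, 0.312, 0.416)
t=2.500: state=(0.182, 0.266, 0.552)
t=3.000: state=(0.131, 0.206, 0.662)
t=3.500: state=(0.103, 0.152, 0.745)
t=4.000: state=(0.086, 0.108, 0.806)
t=4.500: state=(0.076, 0.076, 0.848)
t=5.000: state=(0.069, 0.053, 0.878)
t=5.500: state=(0.065, 0.036, 0.898)
t=6.000: state=(0.063, 0.025, 0.913)
t=6.500: state=(0.061, 0.017, 0.922)
t=7.000: state=(0.060, 0.012, 0.929)
t=7.500: state=(0.059, 0.008, 0.933)
t=7.660: state=(0.059, 0.007, 0.934)
largest grid value and its neighbours: I(1.740)=0.31911, I(1.760)=0.31912, I(1.780)=0.31902
parabola through these three points peaks at t≈1.752 with I≈0.31913

max I = 0.319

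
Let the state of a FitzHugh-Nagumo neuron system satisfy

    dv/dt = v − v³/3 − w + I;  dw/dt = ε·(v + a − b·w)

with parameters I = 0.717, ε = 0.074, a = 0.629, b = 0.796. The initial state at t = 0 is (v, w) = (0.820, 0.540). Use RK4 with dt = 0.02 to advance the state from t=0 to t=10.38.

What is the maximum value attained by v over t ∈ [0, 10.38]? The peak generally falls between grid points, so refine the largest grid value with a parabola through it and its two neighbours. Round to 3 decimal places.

t=0.000: state=(0.820, 0.540)
step 1 (dt=0.02): k1=(0.813, 0.075), k2=(0.815, 0.076), k3=(0.815, 0.076), k4=(0.817, 0.077); state += dt/6·(k1+2k2+2k3+k4)
t=0.020: state=(0.836, 0.542)
t=0.040: state=(0.853, 0.543)
t=0.060: state=(0.869, 0.545)
continuing one RK4 step at a time; state shown every 25 steps (Δt=0.5):
t=0.500: state=(1.224, 0.585)
t=1.000: state=(1.521, 0.641)
t=1.500: state=(1.658, 0.704)
t=2.000: state=(1.696, 0.768)
t=2.500: state=(1.690, 0.830)
t=3.000: state=(1.668, 0.890)
t=3.500: state=(1.640, 0.948)
t=4.000: state=(1.608, 1.002)
t=4.500: state=(1.576, 1.054)
t=5.000: state=(1.543, 1.103)
t=5.500: state=(1.509, 1.150)
t=6.000: state=(1.474, 1.194)
t=6.500: state=(1.438, 1.235)
t=7.000: state=(1.402, 1.274)
t=7.500: state=(1.365, 1.311)
t=8.000: state=(1.326, 1.344)
t=8.500: state=(1.286, 1.376)
t=9.000: state=(1.244, 1.405)
t=9.500: state=(1.200, 1.432)
t=10.000: state=(1.153, 1.456)
t=10.380: state=(1.115, 1.473)
largest grid value and its neighbours: v(2.120)=1.69727, v(2.140)=1.69728, v(2.160)=1.69723
parabola through these three points peaks at t≈2.132 with v≈1.69728

max v = 1.697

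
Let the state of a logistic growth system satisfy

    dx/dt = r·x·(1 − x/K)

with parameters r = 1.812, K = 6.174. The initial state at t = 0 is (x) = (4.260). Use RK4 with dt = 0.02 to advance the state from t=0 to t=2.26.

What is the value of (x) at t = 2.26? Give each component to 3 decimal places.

(x) = (6.128)

t=0.000: state=(4.260)
step 1 (dt=0.02): k1=(2.393), k2=(2.376), k3=(2.376), k4=(2.360); state += dt/6·(k1+2k2+2k3+k4)
t=0.020: state=(4.308)
t=0.040: state=(4.354)
t=0.060: state=(4.401)
continuing one RK4 step at a time; state shown every 5 steps (Δt=0.1):
t=0.100: state=(4.491)
t=0.200: state=(4.703)
t=0.300: state=(4.897)
t=0.400: state=(5.070)
t=0.500: state=(5.225)
t=0.600: state=(5.362)
t=0.700: state=(5.481)
t=0.800: state=(5.585)
t=0.900: state=(5.675)
t=1.000: state=(5.752)
t=1.100: state=(5.818)
t=1.200: state=(5.874)
t=1.300: state=(5.922)
t=1.400: state=(5.962)
t=1.500: state=(5.996)
t=1.600: state=(6.025)
t=1.700: state=(6.049)
t=1.800: state=(6.069)
t=1.900: state=(6.087)
t=2.000: state=(6.101)
t=2.100: state=(6.113)
t=2.200: state=(6.123)
t=2.260: state=(6.128)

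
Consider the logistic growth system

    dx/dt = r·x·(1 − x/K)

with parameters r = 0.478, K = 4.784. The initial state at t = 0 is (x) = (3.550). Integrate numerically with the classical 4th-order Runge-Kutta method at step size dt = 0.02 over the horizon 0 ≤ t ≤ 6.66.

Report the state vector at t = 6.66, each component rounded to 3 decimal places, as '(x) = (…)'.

t=0.000: state=(3.550)
step 1 (dt=0.02): k1=(0.438), k2=(0.437), k3=(0.437), k4=(0.436); state += dt/6·(k1+2k2+2k3+k4)
t=0.020: state=(3.559)
t=0.040: state=(3.567)
t=0.060: state=(3.576)
continuing one RK4 step at a time; state shown every 25 steps (Δt=0.5):
t=0.500: state=(3.756)
t=1.000: state=(3.936)
t=1.500: state=(4.090)
t=2.000: state=(4.220)
t=2.500: state=(4.329)
t=3.000: state=(4.418)
t=3.500: state=(4.491)
t=4.000: state=(4.550)
t=4.500: state=(4.598)
t=5.000: state=(4.636)
t=5.500: state=(4.667)
t=6.000: state=(4.691)
t=6.500: state=(4.711)
t=6.660: state=(4.716)

(x) = (4.716)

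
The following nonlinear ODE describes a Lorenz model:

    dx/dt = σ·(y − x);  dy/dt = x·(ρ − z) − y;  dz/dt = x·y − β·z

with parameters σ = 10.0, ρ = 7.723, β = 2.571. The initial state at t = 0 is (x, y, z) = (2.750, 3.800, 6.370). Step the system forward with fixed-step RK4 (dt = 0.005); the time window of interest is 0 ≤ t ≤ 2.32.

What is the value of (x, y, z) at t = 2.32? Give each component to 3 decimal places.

(x, y, z) = (4.041, 4.033, 6.662)

t=0.000: state=(2.750, 3.800, 6.370)
step 1 (dt=0.005): k1=(10.500, -0.079, -5.927), k2=(10.236, -0.002, -5.790), k3=(10.244, -0.004, -5.793), k4=(9.988, 0.071, -5.658); state += dt/6·(k1+2k2+2k3+k4)
t=0.005: state=(2.801, 3.800, 6.341)
t=0.010: state=(2.850, 3.801, 6.313)
t=0.015: state=(2.896, 3.802, 6.287)
continuing one RK4 step at a time; state shown every 20 steps (Δt=0.1):
t=0.100: state=(3.444, 3.913, 5.996)
t=0.200: state=(3.828, 4.158, 5.938)
t=0.300: state=(4.132, 4.413, 6.104)
t=0.400: state=(4.380, 4.588, 6.419)
t=0.500: state=(4.533, 4.626, 6.785)
t=0.600: state=(4.560, 4.522, 7.089)
t=0.700: state=(4.466, 4.324, 7.245)
t=0.800: state=(4.296, 4.110, 7.229)
t=0.900: state=(4.114, 3.943, 7.078)
t=1.000: state=(3.970, 3.857, 6.858)
t=1.100: state=(3.894, 3.857, 6.635)
t=1.200: state=(3.893, 3.926, 6.464)
t=1.300: state=(3.955, 4.042, 6.376)
t=1.400: state=(4.058, 4.173, 6.383)
t=1.500: state=(4.174, 4.285, 6.473)
t=1.600: state=(4.271, 4.351, 6.618)
t=1.700: state=(4.327, 4.357, 6.772)
t=1.800: state=(4.330, 4.307, 6.893)
t=1.900: state=(4.286, 4.223, 6.952)
t=2.000: state=(4.213, 4.134, 6.940)
t=2.100: state=(4.135, 4.063, 6.873)
t=2.200: state=(4.074, 4.027, 6.776)
t=2.300: state=(4.043, 4.028, 6.679)
t=2.320: state=(4.041, 4.033, 6.662)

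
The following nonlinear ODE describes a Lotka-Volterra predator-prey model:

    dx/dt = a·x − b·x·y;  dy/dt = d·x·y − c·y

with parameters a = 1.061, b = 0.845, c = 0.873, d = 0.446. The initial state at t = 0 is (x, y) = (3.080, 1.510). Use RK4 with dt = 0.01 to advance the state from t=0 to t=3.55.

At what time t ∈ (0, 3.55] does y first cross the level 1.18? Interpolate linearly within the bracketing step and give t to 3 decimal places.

t=0.000: state=(3.080, 1.510)
step 1 (dt=0.01): k1=(-0.662, 0.756), k2=(-0.671, 0.756), k3=(-0.671, 0.756), k4=(-0.680, 0.755); state += dt/6·(k1+2k2+2k3+k4)
t=0.010: state=(3.073, 1.518)
t=0.020: state=(3.066, 1.525)
t=0.030: state=(3.059, 1.533)
continuing one RK4 step at a time; state shown every 20 steps (Δt=0.2):
t=0.200: state=(2.913, 1.657)
t=0.400: state=(2.691, 1.788)
t=0.600: state=(2.438, 1.888)
t=0.800: state=(2.179, 1.948)
t=1.000: state=(1.934, 1.965)
t=1.200: state=(1.718, 1.941)
t=1.400: state=(1.537, 1.884)
t=1.600: state=(1.391, 1.803)
t=1.800: state=(1.279, 1.705)
t=2.000: state=(1.196, 1.599)
t=2.200: state=(1.139, 1.490)
t=2.400: state=(1.105, 1.382)
t=2.600: state=(1.091, 1.280)
t=2.800: state=(1.095, 1.185)
t=2.810: state=(1.096, 1.180)
next step: t=2.820: state=(1.097, 1.176) — y has crossed 1.18
linear interpolation between t=2.810 (1.18048) and t=2.820 (1.17596) → t≈2.811

t = 2.811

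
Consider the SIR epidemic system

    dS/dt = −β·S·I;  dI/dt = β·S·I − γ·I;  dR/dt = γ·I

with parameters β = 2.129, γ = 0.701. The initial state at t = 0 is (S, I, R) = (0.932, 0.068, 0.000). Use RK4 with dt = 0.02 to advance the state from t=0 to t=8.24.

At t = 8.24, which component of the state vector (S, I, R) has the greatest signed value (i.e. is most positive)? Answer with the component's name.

largest component: R

t=0.000: state=(0.932, 0.068, 0.000)
step 1 (dt=0.02): k1=(-0.135, 0.087, 0.048), k2=(-0.136, 0.088, 0.048), k3=(-0.136, 0.088, 0.048), k4=(-0.138, 0.089, 0.049); state += dt/6·(k1+2k2+2k3+k4)
t=0.020: state=(0.929, 0.070, 0.001)
t=0.040: state=(0.926, 0.072, 0.002)
t=0.060: state=(0.924, 0.073, 0.003)
continuing one RK4 step at a time; state shown every 25 steps (Δt=0.5):
t=0.500: state=(0.843, 0.124, 0.033)
t=1.000: state=(0.711, 0.200, 0.089)
t=1.500: state=(0.551, 0.276, 0.173)
t=2.000: state=(0.399, 0.322, 0.279)
t=2.500: state=(0.282, 0.324, 0.393)
t=3.000: state=(0.203, 0.295, 0.503)
t=3.500: state=(0.151, 0.250, 0.598)
t=4.000: state=(0.119, 0.203, 0.678)
t=4.500: state=(0.098, 0.161, 0.741)
t=5.000: state=(0.084, 0.125, 0.791)
t=5.500: state=(0.075, 0.095, 0.829)
t=6.000: state=(0.069, 0.073, 0.859)
t=6.500: state=(0.064, 0.055, 0.881)
t=7.000: state=(0.061, 0.041, 0.898)
t=7.500: state=(0.059, 0.031, 0.910)
t=8.000: state=(0.057, 0.023, 0.920)
t=8.240: state=(0.056, 0.020, 0.923)
compare at T: S=0.056, I=0.020, R=0.923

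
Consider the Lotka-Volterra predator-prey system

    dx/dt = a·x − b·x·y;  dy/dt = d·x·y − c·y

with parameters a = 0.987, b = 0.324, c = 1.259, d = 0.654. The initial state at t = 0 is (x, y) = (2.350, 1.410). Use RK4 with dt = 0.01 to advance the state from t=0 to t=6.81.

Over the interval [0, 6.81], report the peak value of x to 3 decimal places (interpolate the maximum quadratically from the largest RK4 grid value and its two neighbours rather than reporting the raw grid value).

max x = 3.430

t=0.000: state=(2.350, 1.410)
step 1 (dt=0.01): k1=(1.246, 0.392), k2=(1.248, 0.398), k3=(1.248, 0.398), k4=(1.249, 0.404); state += dt/6·(k1+2k2+2k3+k4)
t=0.010: state=(2.362, 1.414)
t=0.020: state=(2.375, 1.418)
t=0.030: state=(2.388, 1.422)
continuing one RK4 step at a time; state shown every 25 steps (Δt=0.25):
t=0.250: state=(2.669, 1.551)
t=0.500: state=(2.986, 1.798)
t=0.750: state=(3.255, 2.189)
t=1.000: state=(3.414, 2.761)
t=1.250: state=(3.391, 3.526)
t=1.500: state=(3.148, 4.406)
t=1.750: state=(2.726, 5.208)
t=2.000: state=(2.237, 5.704)
t=2.250: state=(1.793, 5.782)
t=2.500: state=(1.450, 5.494)
t=2.750: state=(1.213, 4.979)
t=3.000: state=(1.063, 4.374)
t=3.250: state=(0.979, 3.770)
t=3.500: state=(0.944, 3.218)
t=3.750: state=(0.950, 2.741)
t=4.000: state=(0.990, 2.344)
t=4.250: state=(1.062, 2.022)
t=4.500: state=(1.166, 1.771)
t=4.750: state=(1.304, 1.581)
t=5.000: state=(1.476, 1.448)
t=5.250: state=(1.687, 1.368)
t=5.500: state=(1.935, 1.342)
t=5.750: state=(2.219, 1.375)
t=6.000: state=(2.532, 1.480)
t=6.250: state=(2.853, 1.678)
t=6.500: state=(3.149, 2.002)
t=6.750: state=(3.364, 2.493)
t=6.810: state=(3.396, 2.639)
largest grid value and its neighbours: x(1.090)=3.42957, x(1.100)=3.42975, x(1.110)=3.42958
parabola through these three points peaks at t≈1.100 with x≈3.42975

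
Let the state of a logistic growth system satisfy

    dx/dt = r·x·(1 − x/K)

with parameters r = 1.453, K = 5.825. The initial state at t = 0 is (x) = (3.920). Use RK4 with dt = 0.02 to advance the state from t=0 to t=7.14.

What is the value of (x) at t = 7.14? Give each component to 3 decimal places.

(x) = (5.825)

t=0.000: state=(3.920)
step 1 (dt=0.02): k1=(1.863), k2=(1.853), k3=(1.853), k4=(1.844); state += dt/6·(k1+2k2+2k3+k4)
t=0.020: state=(3.957)
t=0.040: state=(3.994)
t=0.060: state=(4.030)
continuing one RK4 step at a time; state shown every 25 steps (Δt=0.5):
t=0.500: state=(4.717)
t=1.000: state=(5.231)
t=1.500: state=(5.522)
t=2.000: state=(5.674)
t=2.500: state=(5.751)
t=3.000: state=(5.789)
t=3.500: state=(5.808)
t=4.000: state=(5.817)
t=4.500: state=(5.821)
t=5.000: state=(5.823)
t=5.500: state=(5.824)
t=6.000: state=(5.825)
t=6.500: state=(5.825)
t=7.000: state=(5.825)
t=7.140: state=(5.825)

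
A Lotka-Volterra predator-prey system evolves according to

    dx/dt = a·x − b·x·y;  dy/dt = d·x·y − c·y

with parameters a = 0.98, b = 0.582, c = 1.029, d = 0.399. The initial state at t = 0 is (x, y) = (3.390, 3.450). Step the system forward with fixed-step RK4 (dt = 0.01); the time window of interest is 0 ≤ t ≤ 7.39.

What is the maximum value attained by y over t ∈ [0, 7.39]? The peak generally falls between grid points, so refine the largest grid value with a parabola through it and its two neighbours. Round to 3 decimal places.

max y = 3.589

t=0.000: state=(3.390, 3.450)
step 1 (dt=0.01): k1=(-3.485, 1.116), k2=(-3.478, 1.094), k3=(-3.477, 1.094), k4=(-3.470, 1.072); state += dt/6·(k1+2k2+2k3+k4)
t=0.010: state=(3.355, 3.461)
t=0.020: state=(3.321, 3.471)
t=0.030: state=(3.286, 3.481)
continuing one RK4 step at a time; state shown every 25 steps (Δt=0.25):
t=0.250: state=(2.587, 3.589)
t=0.500: state=(1.971, 3.477)
t=0.750: state=(1.547, 3.200)
t=1.000: state=(1.273, 2.845)
t=1.250: state=(1.104, 2.474)
t=1.500: state=(1.010, 2.125)
t=1.750: state=(0.970, 1.813)
t=2.000: state=(0.971, 1.544)
t=2.250: state=(1.008, 1.317)
t=2.500: state=(1.078, 1.129)
t=2.750: state=(1.182, 0.977)
t=3.000: state=(1.323, 0.856)
t=3.250: state=(1.503, 0.762)
t=3.500: state=(1.728, 0.692)
t=3.750: state=(2.004, 0.644)
t=4.000: state=(2.336, 0.618)
t=4.250: state=(2.729, 0.615)
t=4.500: state=(3.185, 0.638)
t=4.750: state=(3.694, 0.695)
t=5.000: state=(4.237, 0.798)
t=5.250: state=(4.766, 0.967)
t=5.500: state=(5.197, 1.230)
t=5.750: state=(5.406, 1.618)
t=6.000: state=(5.264, 2.137)
t=6.250: state=(4.722, 2.727)
t=6.500: state=(3.899, 3.245)
t=6.750: state=(3.030, 3.543)
t=7.000: state=(2.300, 3.568)
t=7.250: state=(1.770, 3.374)
t=7.390: state=(1.553, 3.205)
largest grid value and its neighbours: y(0.240)=3.58881, y(0.250)=3.58912, y(0.260)=3.58903
parabola through these three points peaks at t≈0.253 with y≈3.58914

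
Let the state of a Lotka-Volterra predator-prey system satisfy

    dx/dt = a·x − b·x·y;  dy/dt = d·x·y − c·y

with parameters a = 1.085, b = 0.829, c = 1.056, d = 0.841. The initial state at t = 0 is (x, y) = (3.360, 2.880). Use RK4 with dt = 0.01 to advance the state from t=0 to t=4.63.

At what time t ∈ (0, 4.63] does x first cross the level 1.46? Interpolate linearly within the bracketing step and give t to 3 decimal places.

t=0.000: state=(3.360, 2.880)
step 1 (dt=0.01): k1=(-4.376, 5.097), k2=(-4.418, 5.089), k3=(-4.418, 5.088), k4=(-4.459, 5.078); state += dt/6·(k1+2k2+2k3+k4)
t=0.010: state=(3.316, 2.931)
t=0.020: state=(3.271, 2.982)
t=0.030: state=(3.225, 3.032)
continuing one RK4 step at a time; state shown every 20 steps (Δt=0.2):
t=0.200: state=(2.392, 3.788)
t=0.400: state=(1.515, 4.245)
t=0.410: state=(1.479, 4.253)
next step: t=0.420: state=(1.443, 4.261) — x has crossed 1.46
linear interpolation between t=0.410 (1.47878) and t=0.420 (1.44307) → t≈0.415

t = 0.415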